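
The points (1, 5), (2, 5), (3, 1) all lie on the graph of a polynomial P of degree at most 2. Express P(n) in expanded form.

P(n) = -2n^2 + 6n + 1

Write P(n) = an^2 + bn + c. Substituting each data point gives a linear system:
  a + b + c = 5
  4a + 2b + c = 5
  9a + 3b + c = 1
Solving the system yields a = -2, b = 6, c = 1.
So P(n) = -2n^2 + 6n + 1.
Check: P(1) = 5. ✓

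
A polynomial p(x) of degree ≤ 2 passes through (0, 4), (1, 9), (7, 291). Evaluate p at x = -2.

Write p(x) = ax^2 + bx + c. Substituting each data point gives a linear system:
  c = 4
  a + b + c = 9
  49a + 7b + c = 291
Solving the system yields a = 6, b = -1, c = 4.
So p(x) = 6x^2 - x + 4.
Then p(-2) = 30.

30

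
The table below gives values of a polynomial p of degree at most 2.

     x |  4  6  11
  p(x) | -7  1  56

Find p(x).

p(x) = x^2 - 6x + 1

Write p(x) = ax^2 + bx + c. Substituting each data point gives a linear system:
  16a + 4b + c = -7
  36a + 6b + c = 1
  121a + 11b + c = 56
Solving the system yields a = 1, b = -6, c = 1.
So p(x) = x^2 - 6x + 1.
Check: p(6) = 1. ✓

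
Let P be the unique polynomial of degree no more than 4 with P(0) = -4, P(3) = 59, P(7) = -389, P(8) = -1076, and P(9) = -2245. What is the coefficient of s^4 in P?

-1

Write P(s) = as^4 + bs^3 + cs^2 + ds + e. Substituting each data point gives a linear system:
  e = -4
  81a + 27b + 9c + 3d + e = 59
  2401a + 343b + 49c + 7d + e = -389
  4096a + 512b + 64c + 8d + e = -1076
  6561a + 729b + 81c + 9d + e = -2245
Solving the system yields a = -1, b = 6, c = 0, d = -6, e = -4.
So P(s) = -s⁴ + 6s³ - 6s - 4.
The leading coefficient is -1.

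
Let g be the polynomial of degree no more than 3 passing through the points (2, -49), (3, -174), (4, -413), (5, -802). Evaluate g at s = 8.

-3229

Forward differences of the values at s = 2, 3, 4, 5:
  g  : -49  -174  -413  -802
  Δ  : -125  -239  -389
  Δ^2: -114  -150
  Δ^3: -36
The third differences are constant, confirming degree 3.
Interpolating (Newton forward form) and evaluating at s = 8 gives g(8) = -3229.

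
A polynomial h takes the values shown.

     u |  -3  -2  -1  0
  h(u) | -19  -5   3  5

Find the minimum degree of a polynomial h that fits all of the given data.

Forward differences of the values at u = -3, -2, -1, 0:
  h  : -19  -5  3  5
  Δ  : 14  8  2
  Δ^2: -6  -6
  Δ^3: 0
The second differences are constant (-6) and nonzero, while all higher differences vanish, so the minimal degree is 2.

2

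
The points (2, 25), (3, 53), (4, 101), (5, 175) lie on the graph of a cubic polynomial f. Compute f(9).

Using the Lagrange interpolation formula with nodes 2, 3, 4, 5:
  L_0(n) = (n - 3)(n - 4)(n - 5) / -6
  L_1(n) = (n - 2)(n - 4)(n - 5) / 2
  L_2(n) = (n - 2)(n - 3)(n - 5) / -2
  L_3(n) = (n - 2)(n - 3)(n - 4) / 6
Then f(n) = 25·L_0(n) + 53·L_1(n) + 101·L_2(n) + 175·L_3(n).
Expanding and collecting terms gives f(n) = n³ + n² + 4n + 5.
Evaluating at n = 9: f(9) = 851.

851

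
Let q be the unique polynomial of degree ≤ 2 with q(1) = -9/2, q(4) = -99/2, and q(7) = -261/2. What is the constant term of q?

5/2

Write q(x) = ax^2 + bx + c. Substituting each data point gives a linear system:
  a + b + c = -9/2
  16a + 4b + c = -99/2
  49a + 7b + c = -261/2
Solving the system yields a = -2, b = -5, c = 5/2.
So q(x) = -2x^2 - 5x + 5/2.
The constant term is 5/2.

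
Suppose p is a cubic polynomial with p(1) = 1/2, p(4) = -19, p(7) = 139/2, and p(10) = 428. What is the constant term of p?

Write p(x) = ax^3 + bx^2 + cx + d. Substituting each data point gives a linear system:
  a + b + c + d = 1/2
  64a + 16b + 4c + d = -19
  343a + 49b + 7c + d = 139/2
  1000a + 100b + 10c + d = 428
Solving the system yields a = 1, b = -6, c = 5/2, d = 3.
So p(x) = x^3 - 6x^2 + (5/2)x + 3.
The constant term is 3.

3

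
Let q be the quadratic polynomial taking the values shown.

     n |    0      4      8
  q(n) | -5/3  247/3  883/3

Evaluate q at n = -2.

Using the Lagrange interpolation formula with nodes 0, 4, 8:
  L_0(n) = (n - 4)(n - 8) / 32
  L_1(n) = n(n - 8) / -16
  L_2(n) = n(n - 4) / 32
Then q(n) = -5/3·L_0(n) + 247/3·L_1(n) + 883/3·L_2(n).
Expanding and collecting terms gives q(n) = 4n² + 5n - 5/3.
Evaluating at n = -2: q(-2) = 13/3.

13/3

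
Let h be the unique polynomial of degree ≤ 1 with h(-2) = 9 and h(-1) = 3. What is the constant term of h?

-3

Write h(t) = at + b. Substituting each data point gives a linear system:
  -2a + b = 9
  -a + b = 3
Solving the system yields a = -6, b = -3.
So h(t) = -6t - 3.
The constant term is -3.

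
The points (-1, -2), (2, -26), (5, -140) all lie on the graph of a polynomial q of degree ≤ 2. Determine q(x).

Using the Lagrange interpolation formula with nodes -1, 2, 5:
  L_0(x) = (x - 2)(x - 5) / 18
  L_1(x) = (x + 1)(x - 5) / -9
  L_2(x) = (x + 1)(x - 2) / 18
Then q(x) = -2·L_0(x) - 26·L_1(x) - 140·L_2(x).
Expanding and collecting terms gives q(x) = -5x^2 - 3x.
Check: q(2) = -26. ✓

q(x) = -5x^2 - 3x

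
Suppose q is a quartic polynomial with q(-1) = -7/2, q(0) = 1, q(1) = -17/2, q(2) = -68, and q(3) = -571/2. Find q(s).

Write q(s) = as^4 + bs^3 + cs^2 + ds + e. Substituting each data point gives a linear system:
  a - b + c - d + e = -7/2
  e = 1
  a + b + c + d + e = -17/2
  16a + 8b + 4c + 2d + e = -68
  81a + 27b + 9c + 3d + e = -571/2
Solving the system yields a = -3, b = 0, c = -4, d = -5/2, e = 1.
So q(s) = -3s^4 - 4s^2 - (5/2)s + 1.
Check: q(0) = 1. ✓

q(s) = -3s^4 - 4s^2 - (5/2)s + 1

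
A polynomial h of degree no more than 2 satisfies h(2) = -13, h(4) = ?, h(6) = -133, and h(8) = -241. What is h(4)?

-57

The 3 known points determine the degree-2 polynomial uniquely.
Write h(u) = au^2 + bu + c. Substituting each data point gives a linear system:
  4a + 2b + c = -13
  36a + 6b + c = -133
  64a + 8b + c = -241
Solving the system yields a = -4, b = 2, c = -1.
So h(u) = -4u^2 + 2u - 1.
Then h(4) = -57.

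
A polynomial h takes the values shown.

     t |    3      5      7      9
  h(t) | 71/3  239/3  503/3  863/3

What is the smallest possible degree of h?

Forward differences of the values at t = 3, 5, 7, 9:
  h  : 71/3  239/3  503/3  863/3
  Δ  : 56  88  120
  Δ^2: 32  32
  Δ^3: 0
The second differences are constant (32) and nonzero, while all higher differences vanish, so the minimal degree is 2.

2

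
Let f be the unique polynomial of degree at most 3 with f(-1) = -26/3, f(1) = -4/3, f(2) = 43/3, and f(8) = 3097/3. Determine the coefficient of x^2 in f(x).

Write f(x) = ax^3 + bx^2 + cx + d. Substituting each data point gives a linear system:
  -a + b - c + d = -26/3
  a + b + c + d = -4/3
  8a + 4b + 2c + d = 43/3
  512a + 64b + 8c + d = 3097/3
Solving the system yields a = 2, b = 0, c = 5/3, d = -5.
So f(x) = 2x³ + (5/3)x - 5.
The coefficient of x^2 is 0.

0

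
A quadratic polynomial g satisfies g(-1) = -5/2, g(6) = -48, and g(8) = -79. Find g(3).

-33/2

Using the Lagrange interpolation formula with nodes -1, 6, 8:
  L_0(s) = (s - 6)(s - 8) / 63
  L_1(s) = (s + 1)(s - 8) / -14
  L_2(s) = (s + 1)(s - 6) / 18
Then g(s) = -5/2·L_0(s) - 48·L_1(s) - 79·L_2(s).
Expanding and collecting terms gives g(s) = -s^2 - (3/2)s - 3.
Evaluating at s = 3: g(3) = -33/2.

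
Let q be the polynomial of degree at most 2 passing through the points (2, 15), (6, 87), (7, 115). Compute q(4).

Write q(t) = at^2 + bt + c. Substituting each data point gives a linear system:
  4a + 2b + c = 15
  36a + 6b + c = 87
  49a + 7b + c = 115
Solving the system yields a = 2, b = 2, c = 3.
So q(t) = 2t² + 2t + 3.
Then q(4) = 43.

43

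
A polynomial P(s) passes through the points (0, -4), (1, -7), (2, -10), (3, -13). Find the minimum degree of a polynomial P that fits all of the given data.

1

Forward differences of the values at s = 0, 1, 2, 3:
  P  : -4  -7  -10  -13
  Δ  : -3  -3  -3
  Δ^2: 0  0
  Δ^3: 0
The first differences are constant (-3) and nonzero, while all higher differences vanish, so the minimal degree is 1.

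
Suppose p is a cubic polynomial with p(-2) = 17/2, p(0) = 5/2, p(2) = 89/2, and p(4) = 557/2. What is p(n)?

Write p(n) = an^3 + bn^2 + cn + d. Substituting each data point gives a linear system:
  -8a + 4b - 2c + d = 17/2
  d = 5/2
  8a + 4b + 2c + d = 89/2
  64a + 16b + 4c + d = 557/2
Solving the system yields a = 3, b = 6, c = -3, d = 5/2.
So p(n) = 3n^3 + 6n^2 - 3n + 5/2.
Check: p(-2) = 17/2. ✓

p(n) = 3n^3 + 6n^2 - 3n + 5/2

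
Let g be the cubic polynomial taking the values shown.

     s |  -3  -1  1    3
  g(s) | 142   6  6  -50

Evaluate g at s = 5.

Using the Lagrange interpolation formula with nodes -3, -1, 1, 3:
  L_0(s) = (s + 1)(s - 1)(s - 3) / -48
  L_1(s) = (s + 3)(s - 1)(s - 3) / 16
  L_2(s) = (s + 3)(s + 1)(s - 3) / -16
  L_3(s) = (s + 3)(s + 1)(s - 1) / 48
Then g(s) = 142·L_0(s) + 6·L_1(s) + 6·L_2(s) - 50·L_3(s).
Expanding and collecting terms gives g(s) = -4s³ + 5s² + 4s + 1.
Evaluating at s = 5: g(5) = -354.

-354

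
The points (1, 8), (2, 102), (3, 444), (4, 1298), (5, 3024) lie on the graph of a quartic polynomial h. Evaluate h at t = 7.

Write h(t) = at^4 + bt^3 + ct^2 + dt + e. Substituting each data point gives a linear system:
  a + b + c + d + e = 8
  16a + 8b + 4c + 2d + e = 102
  81a + 27b + 9c + 3d + e = 444
  256a + 64b + 16c + 4d + e = 1298
  625a + 125b + 25c + 5d + e = 3024
Solving the system yields a = 4, b = 4, c = 0, d = 6, e = -6.
So h(t) = 4t^4 + 4t^3 + 6t - 6.
Then h(7) = 11012.

11012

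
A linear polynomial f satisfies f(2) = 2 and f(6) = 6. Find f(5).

Write f(s) = as + b. Substituting each data point gives a linear system:
  2a + b = 2
  6a + b = 6
Solving the system yields a = 1, b = 0.
So f(s) = s.
Then f(5) = 5.

5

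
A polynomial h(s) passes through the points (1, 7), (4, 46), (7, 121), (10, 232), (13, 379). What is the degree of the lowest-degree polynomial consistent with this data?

2

Forward differences of the values at s = 1, 4, 7, 10, 13:
  h  : 7  46  121  232  379
  Δ  : 39  75  111  147
  Δ^2: 36  36  36
  Δ^3: 0  0
  Δ^4: 0
The second differences are constant (36) and nonzero, while all higher differences vanish, so the minimal degree is 2.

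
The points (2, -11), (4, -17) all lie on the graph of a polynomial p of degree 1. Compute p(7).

Write p(t) = at + b. Substituting each data point gives a linear system:
  2a + b = -11
  4a + b = -17
Solving the system yields a = -3, b = -5.
So p(t) = -3t - 5.
Then p(7) = -26.

-26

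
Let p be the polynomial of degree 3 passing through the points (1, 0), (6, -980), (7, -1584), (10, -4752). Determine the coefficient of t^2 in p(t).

2

Write p(t) = at^3 + bt^2 + ct + d. Substituting each data point gives a linear system:
  a + b + c + d = 0
  216a + 36b + 6c + d = -980
  343a + 49b + 7c + d = -1584
  1000a + 100b + 10c + d = -4752
Solving the system yields a = -5, b = 2, c = 5, d = -2.
So p(t) = -5t^3 + 2t^2 + 5t - 2.
The coefficient of t^2 is 2.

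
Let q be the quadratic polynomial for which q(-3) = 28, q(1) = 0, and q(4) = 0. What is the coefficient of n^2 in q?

Write q(n) = an^2 + bn + c. Substituting each data point gives a linear system:
  9a - 3b + c = 28
  a + b + c = 0
  16a + 4b + c = 0
Solving the system yields a = 1, b = -5, c = 4.
So q(n) = n² - 5n + 4.
The leading coefficient is 1.

1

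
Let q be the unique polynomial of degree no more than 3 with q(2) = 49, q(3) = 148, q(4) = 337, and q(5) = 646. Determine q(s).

q(s) = 5s^3 + 4s + 1

Write q(s) = as^3 + bs^2 + cs + d. Substituting each data point gives a linear system:
  8a + 4b + 2c + d = 49
  27a + 9b + 3c + d = 148
  64a + 16b + 4c + d = 337
  125a + 25b + 5c + d = 646
Solving the system yields a = 5, b = 0, c = 4, d = 1.
So q(s) = 5s^3 + 4s + 1.
Check: q(3) = 148. ✓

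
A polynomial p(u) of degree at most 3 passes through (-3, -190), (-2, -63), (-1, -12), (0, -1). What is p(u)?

Write p(u) = au^3 + bu^2 + cu + d. Substituting each data point gives a linear system:
  -27a + 9b - 3c + d = -190
  -8a + 4b - 2c + d = -63
  -a + b - c + d = -12
  d = -1
Solving the system yields a = 6, b = -2, c = 3, d = -1.
So p(u) = 6u^3 - 2u^2 + 3u - 1.
Check: p(0) = -1. ✓

p(u) = 6u^3 - 2u^2 + 3u - 1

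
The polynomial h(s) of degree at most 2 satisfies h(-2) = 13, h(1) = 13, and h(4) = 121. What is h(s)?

Using the Lagrange interpolation formula with nodes -2, 1, 4:
  L_0(s) = (s - 1)(s - 4) / 18
  L_1(s) = (s + 2)(s - 4) / -9
  L_2(s) = (s + 2)(s - 1) / 18
Then h(s) = 13·L_0(s) + 13·L_1(s) + 121·L_2(s).
Expanding and collecting terms gives h(s) = 6s^2 + 6s + 1.
Check: h(1) = 13. ✓

h(s) = 6s^2 + 6s + 1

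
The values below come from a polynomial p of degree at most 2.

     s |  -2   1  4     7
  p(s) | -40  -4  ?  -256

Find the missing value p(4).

-76

The 3 known points determine the degree-2 polynomial uniquely.
Write p(s) = as^2 + bs + c. Substituting each data point gives a linear system:
  4a - 2b + c = -40
  a + b + c = -4
  49a + 7b + c = -256
Solving the system yields a = -6, b = 6, c = -4.
So p(s) = -6s^2 + 6s - 4.
Then p(4) = -76.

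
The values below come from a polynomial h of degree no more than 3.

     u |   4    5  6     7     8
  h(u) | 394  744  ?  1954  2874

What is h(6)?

On equispaced nodes a degree-3 polynomial has vanishing fourth forward difference, so
  h(4) - 4·h(5) + 6·h(6) - 4·h(7) + h(8) = 0.
Substituting the known values and solving for h(6):
  6·h(6) = 7524
  h(6) = 1254.

1254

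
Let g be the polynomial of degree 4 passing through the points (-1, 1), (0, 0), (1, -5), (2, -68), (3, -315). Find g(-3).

-153

Write g(t) = at^4 + bt^3 + ct^2 + dt + e. Substituting each data point gives a linear system:
  a - b + c - d + e = 1
  e = 0
  a + b + c + d + e = -5
  16a + 8b + 4c + 2d + e = -68
  81a + 27b + 9c + 3d + e = -315
Solving the system yields a = -3, b = -3, c = 1, d = 0, e = 0.
So g(t) = -3t^4 - 3t^3 + t^2.
Then g(-3) = -153.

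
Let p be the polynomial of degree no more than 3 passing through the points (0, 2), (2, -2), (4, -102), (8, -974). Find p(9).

-1402

Using the Lagrange interpolation formula with nodes 0, 2, 4, 8:
  L_0(x) = (x - 2)(x - 4)(x - 8) / -64
  L_1(x) = x(x - 4)(x - 8) / 24
  L_2(x) = x(x - 2)(x - 8) / -32
  L_3(x) = x(x - 2)(x - 4) / 192
Then p(x) = 2·L_0(x) - 2·L_1(x) - 102·L_2(x) - 974·L_3(x).
Expanding and collecting terms gives p(x) = -2x^3 + 6x + 2.
Evaluating at x = 9: p(9) = -1402.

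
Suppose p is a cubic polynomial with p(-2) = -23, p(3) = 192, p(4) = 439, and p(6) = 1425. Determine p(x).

p(x) = 6x^3 + 4x^2 - 3x + 3

Write p(x) = ax^3 + bx^2 + cx + d. Substituting each data point gives a linear system:
  -8a + 4b - 2c + d = -23
  27a + 9b + 3c + d = 192
  64a + 16b + 4c + d = 439
  216a + 36b + 6c + d = 1425
Solving the system yields a = 6, b = 4, c = -3, d = 3.
So p(x) = 6x^3 + 4x^2 - 3x + 3.
Check: p(3) = 192. ✓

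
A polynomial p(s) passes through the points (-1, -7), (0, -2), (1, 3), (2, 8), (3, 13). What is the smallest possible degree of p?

1

Forward differences of the values at s = -1, 0, 1, 2, 3:
  p  : -7  -2  3  8  13
  Δ  : 5  5  5  5
  Δ^2: 0  0  0
  Δ^3: 0  0
  Δ^4: 0
The first differences are constant (5) and nonzero, while all higher differences vanish, so the minimal degree is 1.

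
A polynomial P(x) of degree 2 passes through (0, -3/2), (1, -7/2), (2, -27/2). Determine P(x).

P(x) = -4x^2 + 2x - 3/2

Write P(x) = ax^2 + bx + c. Substituting each data point gives a linear system:
  c = -3/2
  a + b + c = -7/2
  4a + 2b + c = -27/2
Solving the system yields a = -4, b = 2, c = -3/2.
So P(x) = -4x² + 2x - 3/2.
Check: P(1) = -7/2. ✓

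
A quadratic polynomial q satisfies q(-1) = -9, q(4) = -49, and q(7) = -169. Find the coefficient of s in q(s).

Write q(s) = as^2 + bs + c. Substituting each data point gives a linear system:
  a - b + c = -9
  16a + 4b + c = -49
  49a + 7b + c = -169
Solving the system yields a = -4, b = 4, c = -1.
So q(s) = -4s² + 4s - 1.
The coefficient of s is 4.

4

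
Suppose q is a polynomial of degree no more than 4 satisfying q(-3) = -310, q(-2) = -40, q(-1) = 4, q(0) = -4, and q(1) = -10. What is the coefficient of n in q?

Write q(n) = an^4 + bn^3 + cn^2 + dn + e. Substituting each data point gives a linear system:
  81a - 27b + 9c - 3d + e = -310
  16a - 8b + 4c - 2d + e = -40
  a - b + c - d + e = 4
  e = -4
  a + b + c + d + e = -10
Solving the system yields a = -5, b = -1, c = 6, d = -6, e = -4.
So q(n) = -5n^4 - n^3 + 6n^2 - 6n - 4.
The coefficient of n is -6.

-6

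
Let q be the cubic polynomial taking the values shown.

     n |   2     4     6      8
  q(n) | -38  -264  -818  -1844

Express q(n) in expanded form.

q(n) = -3n^3 - 5n^2 + n + 4

Using the Lagrange interpolation formula with nodes 2, 4, 6, 8:
  L_0(n) = (n - 4)(n - 6)(n - 8) / -48
  L_1(n) = (n - 2)(n - 6)(n - 8) / 16
  L_2(n) = (n - 2)(n - 4)(n - 8) / -16
  L_3(n) = (n - 2)(n - 4)(n - 6) / 48
Then q(n) = -38·L_0(n) - 264·L_1(n) - 818·L_2(n) - 1844·L_3(n).
Expanding and collecting terms gives q(n) = -3n^3 - 5n^2 + n + 4.
Check: q(8) = -1844. ✓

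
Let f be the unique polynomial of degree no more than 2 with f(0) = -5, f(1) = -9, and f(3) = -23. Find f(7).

-75

Using the Lagrange interpolation formula with nodes 0, 1, 3:
  L_0(s) = (s - 1)(s - 3) / 3
  L_1(s) = s(s - 3) / -2
  L_2(s) = s(s - 1) / 6
Then f(s) = -5·L_0(s) - 9·L_1(s) - 23·L_2(s).
Expanding and collecting terms gives f(s) = -s² - 3s - 5.
Evaluating at s = 7: f(7) = -75.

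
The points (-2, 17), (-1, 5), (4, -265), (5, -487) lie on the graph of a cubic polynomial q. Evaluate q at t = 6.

-807

Using the Lagrange interpolation formula with nodes -2, -1, 4, 5:
  L_0(t) = (t + 1)(t - 4)(t - 5) / -42
  L_1(t) = (t + 2)(t - 4)(t - 5) / 30
  L_2(t) = (t + 2)(t + 1)(t - 5) / -30
  L_3(t) = (t + 2)(t + 1)(t - 4) / 42
Then q(t) = 17·L_0(t) + 5·L_1(t) - 265·L_2(t) - 487·L_3(t).
Expanding and collecting terms gives q(t) = -3t³ - 4t² - 3t + 3.
Evaluating at t = 6: q(6) = -807.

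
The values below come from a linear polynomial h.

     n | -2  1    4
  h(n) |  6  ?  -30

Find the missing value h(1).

-12

On equispaced nodes a degree-1 polynomial has vanishing second forward difference, so
  h(-2) - 2·h(1) + h(4) = 0.
Substituting the known values and solving for h(1):
  -2·h(1) = 24
  h(1) = -12.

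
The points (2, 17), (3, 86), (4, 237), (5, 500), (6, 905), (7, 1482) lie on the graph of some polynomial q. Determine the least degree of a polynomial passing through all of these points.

Forward differences of the values at u = 2, 3, 4, 5, 6, 7:
  q  : 17  86  237  500  905  1482
  Δ  : 69  151  263  405  577
  Δ^2: 82  112  142  172
  Δ^3: 30  30  30
  Δ^4: 0  0
  Δ^5: 0
The third differences are constant (30) and nonzero, while all higher differences vanish, so the minimal degree is 3.

3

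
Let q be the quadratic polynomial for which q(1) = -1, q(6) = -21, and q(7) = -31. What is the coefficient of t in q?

3

Write q(t) = at^2 + bt + c. Substituting each data point gives a linear system:
  a + b + c = -1
  36a + 6b + c = -21
  49a + 7b + c = -31
Solving the system yields a = -1, b = 3, c = -3.
So q(t) = -t^2 + 3t - 3.
The coefficient of t is 3.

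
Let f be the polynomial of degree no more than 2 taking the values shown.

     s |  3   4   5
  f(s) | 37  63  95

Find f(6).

Write f(s) = as^2 + bs + c. Substituting each data point gives a linear system:
  9a + 3b + c = 37
  16a + 4b + c = 63
  25a + 5b + c = 95
Solving the system yields a = 3, b = 5, c = -5.
So f(s) = 3s^2 + 5s - 5.
Then f(6) = 133.

133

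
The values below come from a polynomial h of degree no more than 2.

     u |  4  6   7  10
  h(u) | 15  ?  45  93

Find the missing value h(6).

33

The 3 known points determine the degree-2 polynomial uniquely.
Write h(u) = au^2 + bu + c. Substituting each data point gives a linear system:
  16a + 4b + c = 15
  49a + 7b + c = 45
  100a + 10b + c = 93
Solving the system yields a = 1, b = -1, c = 3.
So h(u) = u^2 - u + 3.
Then h(6) = 33.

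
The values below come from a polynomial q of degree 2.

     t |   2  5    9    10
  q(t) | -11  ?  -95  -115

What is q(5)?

-35

The 3 known points determine the degree-2 polynomial uniquely.
Write q(t) = at^2 + bt + c. Substituting each data point gives a linear system:
  4a + 2b + c = -11
  81a + 9b + c = -95
  100a + 10b + c = -115
Solving the system yields a = -1, b = -1, c = -5.
So q(t) = -t^2 - t - 5.
Then q(5) = -35.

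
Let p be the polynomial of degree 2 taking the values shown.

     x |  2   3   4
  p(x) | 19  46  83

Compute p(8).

Using the Lagrange interpolation formula with nodes 2, 3, 4:
  L_0(x) = (x - 3)(x - 4) / 2
  L_1(x) = (x - 2)(x - 4) / -1
  L_2(x) = (x - 2)(x - 3) / 2
Then p(x) = 19·L_0(x) + 46·L_1(x) + 83·L_2(x).
Expanding and collecting terms gives p(x) = 5x^2 + 2x - 5.
Evaluating at x = 8: p(8) = 331.

331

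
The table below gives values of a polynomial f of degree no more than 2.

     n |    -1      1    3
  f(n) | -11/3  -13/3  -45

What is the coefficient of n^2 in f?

-5

Write f(n) = an^2 + bn + c. Substituting each data point gives a linear system:
  a - b + c = -11/3
  a + b + c = -13/3
  9a + 3b + c = -45
Solving the system yields a = -5, b = -1/3, c = 1.
So f(n) = -5n² - (1/3)n + 1.
The leading coefficient is -5.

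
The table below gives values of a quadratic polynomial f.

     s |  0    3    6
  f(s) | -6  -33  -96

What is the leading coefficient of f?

-2

Write f(s) = as^2 + bs + c. Substituting each data point gives a linear system:
  c = -6
  9a + 3b + c = -33
  36a + 6b + c = -96
Solving the system yields a = -2, b = -3, c = -6.
So f(s) = -2s² - 3s - 6.
The leading coefficient is -2.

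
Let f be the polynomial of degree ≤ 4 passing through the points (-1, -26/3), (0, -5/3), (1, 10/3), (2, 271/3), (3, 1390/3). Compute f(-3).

706/3

Using the Lagrange interpolation formula with nodes -1, 0, 1, 2, 3:
  L_0(n) = n(n - 1)(n - 2)(n - 3) / 24
  L_1(n) = (n + 1)(n - 1)(n - 2)(n - 3) / -6
  L_2(n) = (n + 1)n(n - 2)(n - 3) / 4
  L_3(n) = (n + 1)n(n - 1)(n - 3) / -6
  L_4(n) = (n + 1)n(n - 1)(n - 2) / 24
Then f(n) = -26/3·L_0(n) - 5/3·L_1(n) + 10/3·L_2(n) + 271/3·L_3(n) + 1390/3·L_4(n).
Expanding and collecting terms gives f(n) = 5n⁴ + 4n³ - 6n² + 2n - 5/3.
Evaluating at n = -3: f(-3) = 706/3.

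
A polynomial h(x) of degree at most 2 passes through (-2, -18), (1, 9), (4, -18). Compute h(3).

-3

Forward differences of the values at x = -2, 1, 4:
  h  : -18  9  -18
  Δ  : 27  -27
  Δ^2: -54
The second differences are constant, confirming degree 2.
Interpolating (Newton forward form) and evaluating at x = 3 gives h(3) = -3.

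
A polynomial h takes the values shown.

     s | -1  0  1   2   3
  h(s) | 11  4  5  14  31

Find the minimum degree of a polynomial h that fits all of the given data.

2

Forward differences of the values at s = -1, 0, 1, 2, 3:
  h  : 11  4  5  14  31
  Δ  : -7  1  9  17
  Δ^2: 8  8  8
  Δ^3: 0  0
  Δ^4: 0
The second differences are constant (8) and nonzero, while all higher differences vanish, so the minimal degree is 2.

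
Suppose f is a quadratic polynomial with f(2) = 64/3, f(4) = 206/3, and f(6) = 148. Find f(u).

Write f(u) = au^2 + bu + c. Substituting each data point gives a linear system:
  4a + 2b + c = 64/3
  16a + 4b + c = 206/3
  36a + 6b + c = 148
Solving the system yields a = 4, b = -1/3, c = 6.
So f(u) = 4u^2 - (1/3)u + 6.
Check: f(6) = 148. ✓

f(u) = 4u^2 - (1/3)u + 6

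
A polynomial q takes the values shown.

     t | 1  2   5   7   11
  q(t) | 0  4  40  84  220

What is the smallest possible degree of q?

Divided differences on the nodes 1, 2, 5, 7, 11:
  order 0: 0  4  40  84  220
  order 1: 4  12  22  34
  order 2: 2  2  2
  order 3: 0  0
  order 4: 0
The order-2 divided differences are all 2 (nonzero) and every higher order vanishes, so the data lies on a polynomial of degree exactly 2.

2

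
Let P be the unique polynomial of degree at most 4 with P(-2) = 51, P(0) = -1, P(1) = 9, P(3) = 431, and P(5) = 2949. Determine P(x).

P(x) = 4x^4 + 3x^3 + 3x^2 - 1

Write P(x) = ax^4 + bx^3 + cx^2 + dx + e. Substituting each data point gives a linear system:
  16a - 8b + 4c - 2d + e = 51
  e = -1
  a + b + c + d + e = 9
  81a + 27b + 9c + 3d + e = 431
  625a + 125b + 25c + 5d + e = 2949
Solving the system yields a = 4, b = 3, c = 3, d = 0, e = -1.
So P(x) = 4x^4 + 3x^3 + 3x^2 - 1.
Check: P(1) = 9. ✓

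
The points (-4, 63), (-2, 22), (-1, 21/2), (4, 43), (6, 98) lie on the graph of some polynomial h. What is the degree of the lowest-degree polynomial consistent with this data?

2

Divided differences on the nodes -4, -2, -1, 4, 6:
  order 0: 63  22  21/2  43  98
  order 1: -41/2  -23/2  13/2  55/2
  order 2: 3  3  3
  order 3: 0  0
  order 4: 0
The order-2 divided differences are all 3 (nonzero) and every higher order vanishes, so the data lies on a polynomial of degree exactly 2.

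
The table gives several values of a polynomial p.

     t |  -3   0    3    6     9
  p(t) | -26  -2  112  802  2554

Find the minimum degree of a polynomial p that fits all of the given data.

3

Forward differences of the values at t = -3, 0, 3, 6, 9:
  p  : -26  -2  112  802  2554
  Δ  : 24  114  690  1752
  Δ^2: 90  576  1062
  Δ^3: 486  486
  Δ^4: 0
The third differences are constant (486) and nonzero, while all higher differences vanish, so the minimal degree is 3.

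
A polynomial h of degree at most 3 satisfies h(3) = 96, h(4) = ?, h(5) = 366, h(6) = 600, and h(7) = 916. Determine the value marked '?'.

On equispaced nodes a degree-3 polynomial has vanishing fourth forward difference, so
  h(3) - 4·h(4) + 6·h(5) - 4·h(6) + h(7) = 0.
Substituting the known values and solving for h(4):
  -4·h(4) = -808
  h(4) = 202.

202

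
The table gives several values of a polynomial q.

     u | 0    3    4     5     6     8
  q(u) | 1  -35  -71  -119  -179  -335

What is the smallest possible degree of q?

Divided differences on the nodes 0, 3, 4, 5, 6, 8:
  order 0: 1  -35  -71  -119  -179  -335
  order 1: -12  -36  -48  -60  -78
  order 2: -6  -6  -6  -6
  order 3: 0  0  0
  order 4: 0  0
  order 5: 0
The order-2 divided differences are all -6 (nonzero) and every higher order vanishes, so the data lies on a polynomial of degree exactly 2.

2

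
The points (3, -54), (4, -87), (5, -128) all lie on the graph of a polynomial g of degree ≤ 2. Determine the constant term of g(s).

Write g(s) = as^2 + bs + c. Substituting each data point gives a linear system:
  9a + 3b + c = -54
  16a + 4b + c = -87
  25a + 5b + c = -128
Solving the system yields a = -4, b = -5, c = -3.
So g(s) = -4s² - 5s - 3.
The constant term is -3.

-3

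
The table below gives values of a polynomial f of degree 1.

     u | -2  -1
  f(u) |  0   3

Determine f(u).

f(u) = 3u + 6

Write f(u) = au + b. Substituting each data point gives a linear system:
  -2a + b = 0
  -a + b = 3
Solving the system yields a = 3, b = 6.
So f(u) = 3u + 6.
Check: f(-1) = 3. ✓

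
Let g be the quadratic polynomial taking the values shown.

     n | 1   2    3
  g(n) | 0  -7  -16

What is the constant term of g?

5

Write g(n) = an^2 + bn + c. Substituting each data point gives a linear system:
  a + b + c = 0
  4a + 2b + c = -7
  9a + 3b + c = -16
Solving the system yields a = -1, b = -4, c = 5.
So g(n) = -n² - 4n + 5.
The constant term is 5.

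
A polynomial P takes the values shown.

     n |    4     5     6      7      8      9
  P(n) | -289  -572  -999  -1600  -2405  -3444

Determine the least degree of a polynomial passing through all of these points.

Forward differences of the values at n = 4, 5, 6, 7, 8, 9:
  P  : -289  -572  -999  -1600  -2405  -3444
  Δ  : -283  -427  -601  -805  -1039
  Δ^2: -144  -174  -204  -234
  Δ^3: -30  -30  -30
  Δ^4: 0  0
  Δ^5: 0
The third differences are constant (-30) and nonzero, while all higher differences vanish, so the minimal degree is 3.

3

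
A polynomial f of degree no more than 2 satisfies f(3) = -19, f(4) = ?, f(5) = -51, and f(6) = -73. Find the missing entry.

-33

On equispaced nodes a degree-2 polynomial has vanishing third forward difference, so
  - f(3) + 3·f(4) - 3·f(5) + f(6) = 0.
Substituting the known values and solving for f(4):
  3·f(4) = -99
  f(4) = -33.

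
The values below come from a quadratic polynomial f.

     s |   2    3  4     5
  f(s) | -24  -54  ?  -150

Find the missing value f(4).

On equispaced nodes a degree-2 polynomial has vanishing third forward difference, so
  - f(2) + 3·f(3) - 3·f(4) + f(5) = 0.
Substituting the known values and solving for f(4):
  -3·f(4) = 288
  f(4) = -96.

-96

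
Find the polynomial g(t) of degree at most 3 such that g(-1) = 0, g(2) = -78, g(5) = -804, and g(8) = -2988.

g(t) = -5t^3 - 6t^2 - 5t - 4

Using the Lagrange interpolation formula with nodes -1, 2, 5, 8:
  L_0(t) = (t - 2)(t - 5)(t - 8) / -162
  L_1(t) = (t + 1)(t - 5)(t - 8) / 54
  L_2(t) = (t + 1)(t - 2)(t - 8) / -54
  L_3(t) = (t + 1)(t - 2)(t - 5) / 162
Then g(t) = 0·L_0(t) - 78·L_1(t) - 804·L_2(t) - 2988·L_3(t).
Expanding and collecting terms gives g(t) = -5t^3 - 6t^2 - 5t - 4.
Check: g(5) = -804. ✓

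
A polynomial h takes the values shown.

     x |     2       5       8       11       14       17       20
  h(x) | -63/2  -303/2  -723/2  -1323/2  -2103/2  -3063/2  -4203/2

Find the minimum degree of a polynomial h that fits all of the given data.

Forward differences of the values at x = 2, 5, 8, 11, 14, 17, 20:
  h  : -63/2  -303/2  -723/2  -1323/2  -2103/2  -3063/2  -4203/2
  Δ  : -120  -210  -300  -390  -480  -570
  Δ^2: -90  -90  -90  -90  -90
  Δ^3: 0  0  0  0
  Δ^4: 0  0  0
  Δ^5: 0  0
  Δ^6: 0
The second differences are constant (-90) and nonzero, while all higher differences vanish, so the minimal degree is 2.

2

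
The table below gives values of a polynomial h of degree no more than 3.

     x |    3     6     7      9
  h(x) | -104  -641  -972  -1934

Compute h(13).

-5394

Write h(x) = ax^3 + bx^2 + cx + d. Substituting each data point gives a linear system:
  27a + 9b + 3c + d = -104
  216a + 36b + 6c + d = -641
  343a + 49b + 7c + d = -972
  729a + 81b + 9c + d = -1934
Solving the system yields a = -2, b = -6, c = 1, d = 1.
So h(x) = -2x³ - 6x² + x + 1.
Then h(13) = -5394.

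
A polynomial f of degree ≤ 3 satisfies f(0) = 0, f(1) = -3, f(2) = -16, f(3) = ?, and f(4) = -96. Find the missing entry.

-45

The 4 known points determine the degree-3 polynomial uniquely.
Write f(u) = au^3 + bu^2 + cu + d. Substituting each data point gives a linear system:
  d = 0
  a + b + c + d = -3
  8a + 4b + 2c + d = -16
  64a + 16b + 4c + d = -96
Solving the system yields a = -1, b = -2, c = 0, d = 0.
So f(u) = -u^3 - 2u^2.
Then f(3) = -45.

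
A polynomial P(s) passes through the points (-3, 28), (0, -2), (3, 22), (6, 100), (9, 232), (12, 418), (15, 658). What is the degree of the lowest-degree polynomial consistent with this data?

Forward differences of the values at s = -3, 0, 3, 6, 9, 12, 15:
  P  : 28  -2  22  100  232  418  658
  Δ  : -30  24  78  132  186  240
  Δ^2: 54  54  54  54  54
  Δ^3: 0  0  0  0
  Δ^4: 0  0  0
  Δ^5: 0  0
  Δ^6: 0
The second differences are constant (54) and nonzero, while all higher differences vanish, so the minimal degree is 2.

2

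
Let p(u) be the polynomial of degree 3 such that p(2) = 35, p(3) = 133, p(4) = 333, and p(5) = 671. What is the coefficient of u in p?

Write p(u) = au^3 + bu^2 + cu + d. Substituting each data point gives a linear system:
  8a + 4b + 2c + d = 35
  27a + 9b + 3c + d = 133
  64a + 16b + 4c + d = 333
  125a + 25b + 5c + d = 671
Solving the system yields a = 6, b = -3, c = -1, d = 1.
So p(u) = 6u^3 - 3u^2 - u + 1.
The coefficient of u is -1.

-1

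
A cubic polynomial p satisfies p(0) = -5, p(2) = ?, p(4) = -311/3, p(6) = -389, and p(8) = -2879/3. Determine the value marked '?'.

-23/3

On equispaced nodes a degree-3 polynomial has vanishing fourth forward difference, so
  p(0) - 4·p(2) + 6·p(4) - 4·p(6) + p(8) = 0.
Substituting the known values and solving for p(2):
  -4·p(2) = 92/3
  p(2) = -23/3.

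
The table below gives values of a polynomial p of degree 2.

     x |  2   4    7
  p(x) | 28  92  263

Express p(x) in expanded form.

Using the Lagrange interpolation formula with nodes 2, 4, 7:
  L_0(x) = (x - 4)(x - 7) / 10
  L_1(x) = (x - 2)(x - 7) / -6
  L_2(x) = (x - 2)(x - 4) / 15
Then p(x) = 28·L_0(x) + 92·L_1(x) + 263·L_2(x).
Expanding and collecting terms gives p(x) = 5x^2 + 2x + 4.
Check: p(7) = 263. ✓

p(x) = 5x^2 + 2x + 4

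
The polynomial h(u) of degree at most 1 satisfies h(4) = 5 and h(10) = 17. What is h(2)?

Write h(u) = au + b. Substituting each data point gives a linear system:
  4a + b = 5
  10a + b = 17
Solving the system yields a = 2, b = -3.
So h(u) = 2u - 3.
Then h(2) = 1.

1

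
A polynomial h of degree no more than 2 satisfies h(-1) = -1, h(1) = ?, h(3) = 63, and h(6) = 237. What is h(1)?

7

The 3 known points determine the degree-2 polynomial uniquely.
Write h(t) = at^2 + bt + c. Substituting each data point gives a linear system:
  a - b + c = -1
  9a + 3b + c = 63
  36a + 6b + c = 237
Solving the system yields a = 6, b = 4, c = -3.
So h(t) = 6t² + 4t - 3.
Then h(1) = 7.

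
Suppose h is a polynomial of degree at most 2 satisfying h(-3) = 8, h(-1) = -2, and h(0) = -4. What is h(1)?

Write h(s) = as^2 + bs + c. Substituting each data point gives a linear system:
  9a - 3b + c = 8
  a - b + c = -2
  c = -4
Solving the system yields a = 1, b = -1, c = -4.
So h(s) = s^2 - s - 4.
Then h(1) = -4.

-4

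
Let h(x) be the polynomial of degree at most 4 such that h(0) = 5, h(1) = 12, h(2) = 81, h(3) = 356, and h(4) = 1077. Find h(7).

Write h(x) = ax^4 + bx^3 + cx^2 + dx + e. Substituting each data point gives a linear system:
  e = 5
  a + b + c + d + e = 12
  16a + 8b + 4c + 2d + e = 81
  81a + 27b + 9c + 3d + e = 356
  256a + 64b + 16c + 4d + e = 1077
Solving the system yields a = 4, b = 0, c = 3, d = 0, e = 5.
So h(x) = 4x^4 + 3x^2 + 5.
Then h(7) = 9756.

9756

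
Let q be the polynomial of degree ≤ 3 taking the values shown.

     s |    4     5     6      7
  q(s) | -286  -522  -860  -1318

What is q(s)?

Write q(s) = as^3 + bs^2 + cs + d. Substituting each data point gives a linear system:
  64a + 16b + 4c + d = -286
  125a + 25b + 5c + d = -522
  216a + 36b + 6c + d = -860
  343a + 49b + 7c + d = -1318
Solving the system yields a = -3, b = -6, c = 1, d = -2.
So q(s) = -3s^3 - 6s^2 + s - 2.
Check: q(7) = -1318. ✓

q(s) = -3s^3 - 6s^2 + s - 2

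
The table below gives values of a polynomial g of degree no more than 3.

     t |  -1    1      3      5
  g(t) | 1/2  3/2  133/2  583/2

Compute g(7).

Write g(t) = at^3 + bt^2 + ct + d. Substituting each data point gives a linear system:
  -a + b - c + d = 1/2
  a + b + c + d = 3/2
  27a + 9b + 3c + d = 133/2
  125a + 25b + 5c + d = 583/2
Solving the system yields a = 2, b = 2, c = -3/2, d = -1.
So g(t) = 2t^3 + 2t^2 - (3/2)t - 1.
Then g(7) = 1545/2.

1545/2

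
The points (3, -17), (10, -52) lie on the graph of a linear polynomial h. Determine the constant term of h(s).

Write h(s) = as + b. Substituting each data point gives a linear system:
  3a + b = -17
  10a + b = -52
Solving the system yields a = -5, b = -2.
So h(s) = -5s - 2.
The constant term is -2.

-2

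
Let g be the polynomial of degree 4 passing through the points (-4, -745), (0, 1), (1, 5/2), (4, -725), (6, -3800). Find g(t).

Using the Lagrange interpolation formula with nodes -4, 0, 1, 4, 6:
  L_0(t) = t(t - 1)(t - 4)(t - 6) / 1600
  L_1(t) = (t + 4)(t - 1)(t - 4)(t - 6) / -96
  L_2(t) = (t + 4)t(t - 4)(t - 6) / 75
  L_3(t) = (t + 4)t(t - 1)(t - 6) / -192
  L_4(t) = (t + 4)t(t - 1)(t - 4) / 600
Then g(t) = -745·L_0(t) + 1·L_1(t) + 5/2·L_2(t) - 725·L_3(t) - 3800·L_4(t).
Expanding and collecting terms gives g(t) = -3t^4 + 2t^2 + (5/2)t + 1.
Check: g(0) = 1. ✓

g(t) = -3t^4 + 2t^2 + (5/2)t + 1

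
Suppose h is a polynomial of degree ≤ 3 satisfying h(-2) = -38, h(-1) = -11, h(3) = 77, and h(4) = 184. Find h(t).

h(t) = 3t^3 - t^2 + 3t - 4

Using the Lagrange interpolation formula with nodes -2, -1, 3, 4:
  L_0(t) = (t + 1)(t - 3)(t - 4) / -30
  L_1(t) = (t + 2)(t - 3)(t - 4) / 20
  L_2(t) = (t + 2)(t + 1)(t - 4) / -20
  L_3(t) = (t + 2)(t + 1)(t - 3) / 30
Then h(t) = -38·L_0(t) - 11·L_1(t) + 77·L_2(t) + 184·L_3(t).
Expanding and collecting terms gives h(t) = 3t^3 - t^2 + 3t - 4.
Check: h(3) = 77. ✓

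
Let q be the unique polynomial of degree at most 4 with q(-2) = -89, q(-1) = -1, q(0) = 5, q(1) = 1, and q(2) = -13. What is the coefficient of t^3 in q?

Write q(t) = at^4 + bt^3 + ct^2 + dt + e. Substituting each data point gives a linear system:
  16a - 8b + 4c - 2d + e = -89
  a - b + c - d + e = -1
  e = 5
  a + b + c + d + e = 1
  16a + 8b + 4c + 2d + e = -13
Solving the system yields a = -3, b = 6, c = -2, d = -5, e = 5.
So q(t) = -3t^4 + 6t^3 - 2t^2 - 5t + 5.
The coefficient of t^3 is 6.

6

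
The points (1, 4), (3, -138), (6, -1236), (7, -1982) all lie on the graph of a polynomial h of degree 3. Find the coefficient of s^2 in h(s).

Write h(s) = as^3 + bs^2 + cs + d. Substituting each data point gives a linear system:
  a + b + c + d = 4
  27a + 9b + 3c + d = -138
  216a + 36b + 6c + d = -1236
  343a + 49b + 7c + d = -1982
Solving the system yields a = -6, b = 1, c = 3, d = 6.
So h(s) = -6s³ + s² + 3s + 6.
The coefficient of s^2 is 1.

1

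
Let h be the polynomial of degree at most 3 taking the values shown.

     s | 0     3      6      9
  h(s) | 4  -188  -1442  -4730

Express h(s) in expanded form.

h(s) = -6s^3 - 5s^2 + 5s + 4

Using the Lagrange interpolation formula with nodes 0, 3, 6, 9:
  L_0(s) = (s - 3)(s - 6)(s - 9) / -162
  L_1(s) = s(s - 6)(s - 9) / 54
  L_2(s) = s(s - 3)(s - 9) / -54
  L_3(s) = s(s - 3)(s - 6) / 162
Then h(s) = 4·L_0(s) - 188·L_1(s) - 1442·L_2(s) - 4730·L_3(s).
Expanding and collecting terms gives h(s) = -6s³ - 5s² + 5s + 4.
Check: h(3) = -188. ✓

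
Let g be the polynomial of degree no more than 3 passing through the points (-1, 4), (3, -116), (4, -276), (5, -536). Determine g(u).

Using the Lagrange interpolation formula with nodes -1, 3, 4, 5:
  L_0(u) = (u - 3)(u - 4)(u - 5) / -120
  L_1(u) = (u + 1)(u - 4)(u - 5) / 8
  L_2(u) = (u + 1)(u - 3)(u - 5) / -5
  L_3(u) = (u + 1)(u - 3)(u - 4) / 12
Then g(u) = 4·L_0(u) - 116·L_1(u) - 276·L_2(u) - 536·L_3(u).
Expanding and collecting terms gives g(u) = -4u³ - 2u² + 2u + 4.
Check: g(4) = -276. ✓

g(u) = -4u^3 - 2u^2 + 2u + 4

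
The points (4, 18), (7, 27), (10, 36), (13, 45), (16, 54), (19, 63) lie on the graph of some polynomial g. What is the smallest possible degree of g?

Forward differences of the values at x = 4, 7, 10, 13, 16, 19:
  g  : 18  27  36  45  54  63
  Δ  : 9  9  9  9  9
  Δ^2: 0  0  0  0
  Δ^3: 0  0  0
  Δ^4: 0  0
  Δ^5: 0
The first differences are constant (9) and nonzero, while all higher differences vanish, so the minimal degree is 1.

1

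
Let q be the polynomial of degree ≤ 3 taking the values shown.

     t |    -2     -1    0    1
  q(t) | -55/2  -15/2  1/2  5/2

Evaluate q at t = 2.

Using the Lagrange interpolation formula with nodes -2, -1, 0, 1:
  L_0(t) = (t + 1)t(t - 1) / -6
  L_1(t) = (t + 2)t(t - 1) / 2
  L_2(t) = (t + 2)(t + 1)(t - 1) / -2
  L_3(t) = (t + 2)(t + 1)t / 6
Then q(t) = -55/2·L_0(t) - 15/2·L_1(t) + 1/2·L_2(t) + 5/2·L_3(t).
Expanding and collecting terms gives q(t) = t^3 - 3t^2 + 4t + 1/2.
Evaluating at t = 2: q(2) = 9/2.

9/2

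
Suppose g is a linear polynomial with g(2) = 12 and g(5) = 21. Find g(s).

Write g(s) = as + b. Substituting each data point gives a linear system:
  2a + b = 12
  5a + b = 21
Solving the system yields a = 3, b = 6.
So g(s) = 3s + 6.
Check: g(2) = 12. ✓

g(s) = 3s + 6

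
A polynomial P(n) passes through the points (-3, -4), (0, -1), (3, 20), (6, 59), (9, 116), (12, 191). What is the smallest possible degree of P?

Forward differences of the values at n = -3, 0, 3, 6, 9, 12:
  P  : -4  -1  20  59  116  191
  Δ  : 3  21  39  57  75
  Δ^2: 18  18  18  18
  Δ^3: 0  0  0
  Δ^4: 0  0
  Δ^5: 0
The second differences are constant (18) and nonzero, while all higher differences vanish, so the minimal degree is 2.

2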